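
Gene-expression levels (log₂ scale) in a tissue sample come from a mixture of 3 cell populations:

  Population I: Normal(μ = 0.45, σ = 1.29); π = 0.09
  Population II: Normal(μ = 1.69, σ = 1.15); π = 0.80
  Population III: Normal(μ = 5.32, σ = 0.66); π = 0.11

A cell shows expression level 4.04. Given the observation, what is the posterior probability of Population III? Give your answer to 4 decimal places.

By Bayes' theorem, P(k | x) = w_k f_k(x) / Σ_j w_j f_j(x).
Evaluate each component's likelihood at the observed value:
  L_I = (1/(1.29·√(2π)))·exp(−(4.04−0.45)²/(2·1.29²)) = 0.309258·exp(-3.87239) = 0.00643519
  L_II = (1/(1.15·√(2π)))·exp(−(4.04−1.69)²/(2·1.15²)) = 0.346906·exp(-2.08790) = 0.042998
  L_III = (1/(0.66·√(2π)))·exp(−(4.04−5.32)²/(2·0.66²)) = 0.604458·exp(-1.88062) = 0.0921767
Weight by the priors:
  w_I·L_I = 0.09 × 0.00643519 = 0.000579167
  w_II·L_II = 0.80 × 0.042998 = 0.0343984
  w_III·L_III = 0.11 × 0.0921767 = 0.0101394
Evidence: 0.000579167 + 0.0343984 + 0.0101394 = 0.045117
Responsibility of Population III: 0.0101394 / 0.045117 ≈ 0.2247

0.2247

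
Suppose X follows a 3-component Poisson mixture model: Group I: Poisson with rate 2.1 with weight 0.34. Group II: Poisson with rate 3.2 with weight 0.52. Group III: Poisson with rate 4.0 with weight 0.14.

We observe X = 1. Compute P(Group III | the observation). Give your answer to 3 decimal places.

0.062

By Bayes' theorem, P(k | x) = w_k f_k(x) / Σ_j w_j f_j(x).
Evaluate each component's likelihood at the observed value:
  p_I = 0.257158
  p_II = 0.130439
  p_III = 0.0732626
Multiply by the mixture weights:
  w_I·p_I = 0.34 × 0.257158 = 0.0874339
  w_II·p_II = 0.52 × 0.130439 = 0.0678283
  w_III·p_III = 0.14 × 0.0732626 = 0.0102568
Evidence: 0.0874339 + 0.0678283 + 0.0102568 = 0.165519
Responsibility of Group III: 0.0102568 / 0.165519 ≈ 0.062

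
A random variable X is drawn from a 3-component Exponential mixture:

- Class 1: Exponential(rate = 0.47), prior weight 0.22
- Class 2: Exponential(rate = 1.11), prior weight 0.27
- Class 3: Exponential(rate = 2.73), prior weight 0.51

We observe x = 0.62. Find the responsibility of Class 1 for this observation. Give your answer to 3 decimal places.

0.160

The responsibility of component k is w_k f_k(x) divided by Σ_j w_j f_j(x).
Evaluate each component's likelihood at the observed value:
  p_1 = 0.47·e^(−0.47·0.62) = 0.47·e^(−0.2914) = 0.351192
  p_2 = 1.11·e^(−1.11·0.62) = 1.11·e^(−0.6882) = 0.557752
  p_3 = 2.73·e^(−2.73·0.62) = 2.73·e^(−1.6926) = 0.50243
Multiply by the mixture weights:
  w_1·p_1 = 0.22 × 0.351192 = 0.0772622
  w_2·p_2 = 0.27 × 0.557752 = 0.150593
  w_3·p_3 = 0.51 × 0.50243 = 0.256239
Marginal: 0.0772622 + 0.150593 + 0.256239 = 0.484095
Responsibility of Class 1: 0.0772622 / 0.484095 ≈ 0.160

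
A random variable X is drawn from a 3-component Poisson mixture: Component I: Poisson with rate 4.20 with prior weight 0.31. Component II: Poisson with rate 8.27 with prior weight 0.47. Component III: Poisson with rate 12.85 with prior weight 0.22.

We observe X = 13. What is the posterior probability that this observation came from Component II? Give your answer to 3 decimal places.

P(component k | x) = P(Z=k)·f_k(x) / marginal(x), where marginal(x) = Σ_j P(Z=j)·f_j(x).
Poisson probabilities:
  p_I = e^(−4.20)·4.20^13/13! = 0.000304736
  p_II = e^(−8.27)·8.27^13/13! = 0.0348077
  p_III = e^(−12.85)·12.85^13/13! = 0.109844
Prior × likelihood for each component:
  P(Z=I)·p_I = 0.31 × 0.000304736 = 9.44681e-05
  P(Z=II)·p_II = 0.47 × 0.0348077 = 0.0163596
  P(Z=III)·p_III = 0.22 × 0.109844 = 0.0241657
Marginal: 9.44681e-05 + 0.0163596 + 0.0241657 = 0.0406198
Responsibility of Component II: 0.0163596 / 0.0406198 ≈ 0.403

0.403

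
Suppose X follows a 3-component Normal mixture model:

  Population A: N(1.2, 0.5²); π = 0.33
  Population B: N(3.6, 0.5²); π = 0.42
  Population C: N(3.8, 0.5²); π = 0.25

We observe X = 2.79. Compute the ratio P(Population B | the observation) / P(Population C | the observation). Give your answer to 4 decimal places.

3.4792

Since P(k|x) ∝ π_k f_k(x), the posterior odds are π_i f_i(x) / (π_j f_j(x)).
Normal densities:
  f_A = (1/(0.5·√(2π)))·exp(−(2.79−1.2)²/(2·0.5²)) = 0.797885·exp(-5.05620) = 0.0050823
  f_B = (1/(0.5·√(2π)))·exp(−(2.79−3.6)²/(2·0.5²)) = 0.797885·exp(-1.31220) = 0.214812
  f_C = (1/(0.5·√(2π)))·exp(−(2.79−3.8)²/(2·0.5²)) = 0.797885·exp(-2.04020) = 0.103727
Odds = (0.42/0.25) × (0.214812/0.103727) = 1.68 × 2.07093 ≈ 3.4792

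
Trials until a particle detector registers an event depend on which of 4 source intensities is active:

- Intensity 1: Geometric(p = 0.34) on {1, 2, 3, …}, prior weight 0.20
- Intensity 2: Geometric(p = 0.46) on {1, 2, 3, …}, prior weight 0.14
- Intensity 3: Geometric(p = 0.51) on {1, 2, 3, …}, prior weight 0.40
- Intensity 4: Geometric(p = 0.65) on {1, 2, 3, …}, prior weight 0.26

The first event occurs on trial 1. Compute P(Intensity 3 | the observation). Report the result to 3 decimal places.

By Bayes' theorem, P(k | x) = P(Z=k) f_k(x) / Σ_j P(Z=j) f_j(x).
Evaluate each component's likelihood at the observed value:
  p_1 = 0.34·(1−0.34)^0 = 0.34·1 = 0.34
  p_2 = 0.46·(1−0.46)^0 = 0.46·1 = 0.46
  p_3 = 0.51·(1−0.51)^0 = 0.51·1 = 0.51
  p_4 = 0.65·(1−0.65)^0 = 0.65·1 = 0.65
Multiply by the mixture weights:
  P(Z=1)·p_1 = 0.20 × 0.34 = 0.068
  P(Z=2)·p_2 = 0.14 × 0.46 = 0.0644
  P(Z=3)·p_3 = 0.40 × 0.51 = 0.204
  P(Z=4)·p_4 = 0.26 × 0.65 = 0.169
Evidence: 0.068 + 0.0644 + 0.204 + 0.169 = 0.5054
P(Intensity 3 | x) ≈ 0.404

0.404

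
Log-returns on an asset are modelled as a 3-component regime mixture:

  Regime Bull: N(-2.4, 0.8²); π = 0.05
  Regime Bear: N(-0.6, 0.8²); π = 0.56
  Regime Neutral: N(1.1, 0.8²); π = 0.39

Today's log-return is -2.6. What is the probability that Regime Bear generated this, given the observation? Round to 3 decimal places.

The responsibility of component k is P(Z=k) f_k(x) divided by Σ_j P(Z=j) f_j(x).
Evaluate each component's likelihood at the observed value:
  L_Bull = (1/(0.8·√(2π)))·exp(−(-2.6−-2.4)²/(2·0.8²)) = 0.498678·exp(-0.03125) = 0.483335
  L_Bear = (1/(0.8·√(2π)))·exp(−(-2.6−-0.6)²/(2·0.8²)) = 0.498678·exp(-3.12500) = 0.0219104
  L_Neutral = (1/(0.8·√(2π)))·exp(−(-2.6−1.1)²/(2·0.8²)) = 0.498678·exp(-10.69531) = 1.12955e-05
Multiply by the mixture weights:
  P(Z=Bull)·L_Bull = 0.05 × 0.483335 = 0.0241668
  P(Z=Bear)·L_Bear = 0.56 × 0.0219104 = 0.0122698
  P(Z=Neutral)·L_Neutral = 0.39 × 1.12955e-05 = 4.40524e-06
Marginal: 0.0241668 + 0.0122698 + 4.40524e-06 = 0.036441
P(Regime Bear | data) ≈ 0.337

0.337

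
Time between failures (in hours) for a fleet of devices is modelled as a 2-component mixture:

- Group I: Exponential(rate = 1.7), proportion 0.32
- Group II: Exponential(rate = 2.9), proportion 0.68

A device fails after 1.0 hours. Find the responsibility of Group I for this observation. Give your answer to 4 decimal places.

0.4781

By Bayes' theorem, P(k | x) = π_k f_k(x) / Σ_j π_j f_j(x).
Component likelihoods at x = 1.0 hours:
  p_I = 0.310562
  p_II = 0.159567
Prior × likelihood for each component:
  π_I·p_I = 0.32 × 0.310562 = 0.0993798
  π_II·p_II = 0.68 × 0.159567 = 0.108506
Marginal: 0.0993798 + 0.108506 = 0.207886
Responsibility of Group I: 0.0993798 / 0.207886 ≈ 0.4781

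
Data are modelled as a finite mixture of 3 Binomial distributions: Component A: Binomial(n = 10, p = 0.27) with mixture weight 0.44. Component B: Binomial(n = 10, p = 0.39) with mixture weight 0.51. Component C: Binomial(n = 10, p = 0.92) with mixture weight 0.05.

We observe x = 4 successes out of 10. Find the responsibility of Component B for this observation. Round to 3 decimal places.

Posterior ∝ prior × likelihood, so P(k | x) ∝ π_k f_k(x); normalise over all components.
Component likelihoods at x = 4 successes out of 10:
  p_A = 0.168893
  p_B = 0.250298
  p_C = 3.94376e-05
Unnormalised posteriors:
  π_A·p_A = 0.44 × 0.168893 = 0.0743129
  π_B·p_B = 0.51 × 0.250298 = 0.127652
  π_C·p_C = 0.05 × 3.94376e-05 = 1.97188e-06
Normaliser: 0.0743129 + 0.127652 + 1.97188e-06 = 0.201967
Responsibility of Component B: 0.127652 / 0.201967 ≈ 0.632

0.632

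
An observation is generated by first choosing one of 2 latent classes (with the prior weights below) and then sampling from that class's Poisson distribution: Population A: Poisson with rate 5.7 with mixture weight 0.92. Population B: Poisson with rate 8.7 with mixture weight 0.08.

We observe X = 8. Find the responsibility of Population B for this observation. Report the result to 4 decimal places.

0.1131

The responsibility of component k is w_k f_k(x) divided by Σ_j w_j f_j(x).
Poisson probabilities:
  L_A = e^(−5.7)·5.7^8/8! = 0.0924698
  L_B = e^(−8.7)·8.7^8/8! = 0.135604
Weight by the priors:
  w_A·L_A = 0.92 × 0.0924698 = 0.0850722
  w_B·L_B = 0.08 × 0.135604 = 0.0108483
Marginal: 0.0850722 + 0.0108483 = 0.0959205
Responsibility of Population B: 0.0108483 / 0.0959205 ≈ 0.1131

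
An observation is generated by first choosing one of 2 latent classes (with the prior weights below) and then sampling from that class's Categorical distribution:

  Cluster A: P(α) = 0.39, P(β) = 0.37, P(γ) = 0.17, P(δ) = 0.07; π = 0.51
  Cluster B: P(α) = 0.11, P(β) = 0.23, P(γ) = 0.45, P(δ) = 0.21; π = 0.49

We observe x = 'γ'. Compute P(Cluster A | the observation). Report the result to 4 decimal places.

0.2822

The responsibility of component k is π_k f_k(x) divided by Σ_j π_j f_j(x).
Component likelihoods at x = 'γ':
  p_A = P(γ | comp) = 0.17
  p_B = P(γ | comp) = 0.45
Multiply by the mixture weights:
  π_A·p_A = 0.51 × 0.17 = 0.0867
  π_B·p_B = 0.49 × 0.45 = 0.2205
Sum: 0.0867 + 0.2205 = 0.3072
P(Cluster A | x) ≈ 0.2822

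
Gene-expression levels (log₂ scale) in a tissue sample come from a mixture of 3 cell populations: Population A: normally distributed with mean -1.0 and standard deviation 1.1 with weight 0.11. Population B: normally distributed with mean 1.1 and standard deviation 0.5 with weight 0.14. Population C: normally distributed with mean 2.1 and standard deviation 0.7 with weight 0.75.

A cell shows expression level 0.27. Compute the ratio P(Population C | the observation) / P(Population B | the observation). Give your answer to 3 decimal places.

0.498

The posterior odds equal the prior odds times the likelihood ratio: (w_i/w_j)·(f_i(x)/f_j(x)).
Evaluate each component's likelihood at the observed value:
  f_A = (1/(1.1·√(2π)))·exp(−(0.27−-1.0)²/(2·1.1²)) = 0.362675·exp(-0.66649) = 0.186237
  f_B = (1/(0.5·√(2π)))·exp(−(0.27−1.1)²/(2·0.5²)) = 0.797885·exp(-1.37780) = 0.201173
  f_C = (1/(0.7·√(2π)))·exp(−(0.27−2.1)²/(2·0.7²)) = 0.569918·exp(-3.41724) = 0.0186948
Posterior odds = (w_C·f_C) / (w_B·f_B) = (0.75·0.0186948) / (0.14·0.201173) = 0.0140211 / 0.0281642 ≈ 0.498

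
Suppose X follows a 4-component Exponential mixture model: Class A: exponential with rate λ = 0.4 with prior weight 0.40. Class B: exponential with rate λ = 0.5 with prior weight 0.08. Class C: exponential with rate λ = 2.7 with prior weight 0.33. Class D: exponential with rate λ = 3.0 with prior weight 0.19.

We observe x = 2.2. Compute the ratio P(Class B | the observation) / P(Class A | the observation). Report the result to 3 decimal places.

Only the two components matter; the odds are (w_i f_i(x)) / (w_j f_j(x)).
Component likelihoods at x = 2.2:
  L_A = 0.4·e^(−0.4·2.2) = 0.4·e^(−0.8800) = 0.165913
  L_B = 0.5·e^(−0.5·2.2) = 0.5·e^(−1.1000) = 0.166436
  L_C = 2.7·e^(−2.7·2.2) = 2.7·e^(−5.9400) = 0.00710648
  L_D = 3.0·e^(−3.0·2.2) = 3.0·e^(−6.6000) = 0.0040811
0.0133148 / 0.0663653 ≈ 0.201

0.201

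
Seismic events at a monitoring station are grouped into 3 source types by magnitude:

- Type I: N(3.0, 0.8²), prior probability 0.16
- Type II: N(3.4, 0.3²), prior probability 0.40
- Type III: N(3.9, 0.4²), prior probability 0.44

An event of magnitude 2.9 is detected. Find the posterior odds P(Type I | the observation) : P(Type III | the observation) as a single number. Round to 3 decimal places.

Since P(k|x) ∝ π_k f_k(x), the posterior odds are π_i f_i(x) / (π_j f_j(x)).
Normal densities:
  L_I = 0.494797
  L_II = 0.33159
  L_III = 0.0438208
Posterior odds = (π_I·L_I) / (π_III·L_III) = (0.16·0.494797) / (0.44·0.0438208) = 0.0791675 / 0.0192811 ≈ 4.106

4.106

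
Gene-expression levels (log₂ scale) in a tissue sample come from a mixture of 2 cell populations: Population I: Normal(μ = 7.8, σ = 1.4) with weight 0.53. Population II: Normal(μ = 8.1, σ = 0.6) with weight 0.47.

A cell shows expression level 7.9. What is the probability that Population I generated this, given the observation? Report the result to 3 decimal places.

0.338

Posterior ∝ prior × likelihood, so P(k | x) ∝ P(Z=k) f_k(x); normalise over all components.
Normal densities:
  f_I = (1/(1.4·√(2π)))·exp(−(7.9−7.8)²/(2·1.4²)) = 0.284959·exp(-0.00255) = 0.284233
  f_II = (1/(0.6·√(2π)))·exp(−(7.9−8.1)²/(2·0.6²)) = 0.664904·exp(-0.05556) = 0.628972
Multiply by the mixture weights:
  P(Z=I)·f_I = 0.53 × 0.284233 = 0.150643
  P(Z=II)·f_II = 0.47 × 0.628972 = 0.295617
Normaliser: 0.150643 + 0.295617 = 0.44626
So the posterior for Population I is 0.150643 / 0.44626 ≈ 0.338.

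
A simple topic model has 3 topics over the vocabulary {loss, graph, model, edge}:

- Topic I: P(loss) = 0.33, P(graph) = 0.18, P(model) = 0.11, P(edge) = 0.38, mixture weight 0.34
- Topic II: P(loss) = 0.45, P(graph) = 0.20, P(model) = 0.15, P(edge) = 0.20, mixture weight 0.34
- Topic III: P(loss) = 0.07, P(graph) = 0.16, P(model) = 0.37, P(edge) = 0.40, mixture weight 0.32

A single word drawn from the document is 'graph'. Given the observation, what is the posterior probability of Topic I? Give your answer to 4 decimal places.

0.3392

Apply Bayes' rule: the posterior for each component is proportional to its prior times its likelihood at x.
Component likelihoods at x = 'graph':
  f_I = P(graph | comp) = 0.18
  f_II = P(graph | comp) = 0.20
  f_III = P(graph | comp) = 0.16
Multiply by the mixture weights:
  π_I·f_I = 0.34 × 0.18 = 0.0612
  π_II·f_II = 0.34 × 0.2 = 0.068
  π_III·f_III = 0.32 × 0.16 = 0.0512
Marginal: 0.0612 + 0.068 + 0.0512 = 0.1804
P(Topic I | data) ≈ 0.3392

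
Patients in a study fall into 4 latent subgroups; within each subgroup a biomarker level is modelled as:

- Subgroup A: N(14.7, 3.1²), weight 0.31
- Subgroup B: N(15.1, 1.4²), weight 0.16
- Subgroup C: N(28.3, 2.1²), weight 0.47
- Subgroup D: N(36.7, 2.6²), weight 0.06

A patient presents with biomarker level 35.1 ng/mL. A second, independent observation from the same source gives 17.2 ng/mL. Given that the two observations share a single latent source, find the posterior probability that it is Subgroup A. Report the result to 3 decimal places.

0.019

Posterior ∝ prior × likelihood, so P(k | x) ∝ π_k f_k(x); normalise over all components.
Since both observations come from the same component, the likelihood for component k is f_k(x₁)·f_k(x₂).
  f_A = [5.08172e-11] × [0.0929659] = 4.72427e-12
  f_B = [1.37727e-45] × [0.0925126] = 1.27415e-46
  f_C = [0.00100426] × [1.62878e-07] = 1.63572e-10
  f_D = [0.126971] × [9.36277e-14] = 1.1888e-14
Prior × likelihood for each component:
  π_A·f_A = 0.31 × 4.72427e-12 = 1.46452e-12
  π_B·f_B = 0.16 × 1.27415e-46 = 2.03863e-47
  π_C·f_C = 0.47 × 1.63572e-10 = 7.68787e-11
  π_D·f_D = 0.06 × 1.1888e-14 = 7.13278e-16
Marginal: 1.46452e-12 + 2.03863e-47 + 7.68787e-11 + 7.13278e-16 = 7.83439e-11
So the posterior for Subgroup A is 1.46452e-12 / 7.83439e-11 ≈ 0.019.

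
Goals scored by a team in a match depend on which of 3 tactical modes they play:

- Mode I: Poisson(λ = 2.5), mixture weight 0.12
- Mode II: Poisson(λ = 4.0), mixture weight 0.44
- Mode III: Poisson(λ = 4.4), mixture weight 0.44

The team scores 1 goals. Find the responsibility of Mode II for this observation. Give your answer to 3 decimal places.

0.400

P(component k | x) = π_k·f_k(x) / marginal(x), where marginal(x) = Σ_j π_j·f_j(x).
Poisson probabilities:
  f_I = 0.205212
  f_II = 0.0732626
  f_III = 0.0540203
Weight by the priors:
  π_I·f_I = 0.12 × 0.205212 = 0.0246255
  π_II·f_II = 0.44 × 0.0732626 = 0.0322355
  π_III·f_III = 0.44 × 0.0540203 = 0.0237689
Sum: 0.0246255 + 0.0322355 + 0.0237689 = 0.08063
P(Mode II | the observation) ≈ 0.400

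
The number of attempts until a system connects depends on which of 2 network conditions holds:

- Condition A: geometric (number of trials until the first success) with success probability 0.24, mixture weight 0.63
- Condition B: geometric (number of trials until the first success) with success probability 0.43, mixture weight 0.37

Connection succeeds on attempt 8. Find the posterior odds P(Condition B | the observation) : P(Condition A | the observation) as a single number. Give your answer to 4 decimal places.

Only the two components matter; the odds are (P(Z=i) f_i(x)) / (P(Z=j) f_j(x)).
Component likelihoods at x = 8:
  p_A = 0.24·(1−0.24)^7 = 0.24·0.146452 = 0.0351485
  p_B = 0.43·(1−0.43)^7 = 0.43·0.019549 = 0.00840606
Odds = (0.37/0.63) × (0.00840606/0.0351485) = 0.587302 × 0.239159 ≈ 0.1405

0.1405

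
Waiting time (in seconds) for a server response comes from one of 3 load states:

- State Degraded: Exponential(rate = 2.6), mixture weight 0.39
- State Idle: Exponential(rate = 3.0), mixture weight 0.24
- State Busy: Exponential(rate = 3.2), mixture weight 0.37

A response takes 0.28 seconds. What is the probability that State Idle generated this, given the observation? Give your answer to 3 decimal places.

0.242

Apply Bayes' rule: the posterior for each component is proportional to its prior times its likelihood at x.
Exponential densities:
  f_Degraded = 2.6·e^(−2.6·0.28) = 2.6·e^(−0.7280) = 1.25547
  f_Idle = 3.0·e^(−3.0·0.28) = 3.0·e^(−0.8400) = 1.29513
  f_Busy = 3.2·e^(−3.2·0.28) = 3.2·e^(−0.8960) = 1.30624
Unnormalised posteriors:
  π_Degraded·f_Degraded = 0.39 × 1.25547 = 0.489634
  π_Idle·f_Idle = 0.24 × 1.29513 = 0.310832
  π_Busy·f_Busy = 0.37 × 1.30624 = 0.483308
Sum: 0.489634 + 0.310832 + 0.483308 = 1.28377
P(State Idle | x) = 0.310832 / 1.28377 ≈ 0.242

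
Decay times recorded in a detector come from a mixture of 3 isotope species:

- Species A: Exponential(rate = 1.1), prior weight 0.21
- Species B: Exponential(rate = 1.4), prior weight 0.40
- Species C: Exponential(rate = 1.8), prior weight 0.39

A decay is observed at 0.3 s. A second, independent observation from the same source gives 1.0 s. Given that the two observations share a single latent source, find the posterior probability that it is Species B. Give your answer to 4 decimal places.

By Bayes' theorem, P(k | x) = π_k f_k(x) / Σ_j π_j f_j(x).
Since both observations come from the same component, the likelihood for component k is f_k(x₁)·f_k(x₂).
  L_A = [0.790816] × [0.366158] = 0.289564
  L_B = [0.919866] × [0.345236] = 0.31757
  L_C = [1.04895] × [0.297538] = 0.312102
Prior × likelihood for each component:
  π_A·L_A = 0.21 × 0.289564 = 0.0608084
  π_B·L_B = 0.40 × 0.31757 = 0.127028
  π_C·L_C = 0.39 × 0.312102 = 0.12172
Sum: 0.0608084 + 0.127028 + 0.12172 = 0.309556
Responsibility of Species B: 0.127028 / 0.309556 ≈ 0.4104

0.4104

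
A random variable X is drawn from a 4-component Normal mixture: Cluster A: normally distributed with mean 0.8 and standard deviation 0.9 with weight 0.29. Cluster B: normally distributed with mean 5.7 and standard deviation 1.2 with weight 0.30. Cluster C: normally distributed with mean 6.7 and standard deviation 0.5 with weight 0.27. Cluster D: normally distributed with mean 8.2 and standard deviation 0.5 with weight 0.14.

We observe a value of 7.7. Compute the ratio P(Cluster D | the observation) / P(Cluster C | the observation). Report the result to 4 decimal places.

Posterior odds = (w_i f_i(x)) / (w_j f_j(x)); the normalising sum cancels.
Component likelihoods at x = 7.7:
  f_A = (1/(0.9·√(2π)))·exp(−(7.7−0.8)²/(2·0.9²)) = 0.443269·exp(-29.38889) = 7.6425e-14
  f_B = (1/(1.2·√(2π)))·exp(−(7.7−5.7)²/(2·1.2²)) = 0.332452·exp(-1.38889) = 0.0828976
  f_C = (1/(0.5·√(2π)))·exp(−(7.7−6.7)²/(2·0.5²)) = 0.797885·exp(-2.00000) = 0.107982
  f_D = (1/(0.5·√(2π)))·exp(−(7.7−8.2)²/(2·0.5²)) = 0.797885·exp(-0.50000) = 0.483941
Odds = (0.14/0.27) × (0.483941/0.107982) = 0.518519 × 4.48169 ≈ 2.3238

2.3238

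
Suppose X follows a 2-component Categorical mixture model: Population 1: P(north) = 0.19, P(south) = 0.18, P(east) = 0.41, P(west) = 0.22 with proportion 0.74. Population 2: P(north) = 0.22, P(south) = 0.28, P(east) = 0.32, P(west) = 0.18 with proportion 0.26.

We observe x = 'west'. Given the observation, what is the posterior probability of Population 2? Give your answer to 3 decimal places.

By Bayes' theorem, P(k | x) = π_k f_k(x) / Σ_j π_j f_j(x).
Evaluate each component's likelihood at the observed value:
  f_1 = 0.22
  f_2 = 0.18
Weight by the priors:
  π_1·f_1 = 0.74 × 0.22 = 0.1628
  π_2·f_2 = 0.26 × 0.18 = 0.0468
Normaliser: 0.1628 + 0.0468 = 0.2096
P(Population 2 | the observation) = 0.0468 / 0.2096 ≈ 0.223

0.223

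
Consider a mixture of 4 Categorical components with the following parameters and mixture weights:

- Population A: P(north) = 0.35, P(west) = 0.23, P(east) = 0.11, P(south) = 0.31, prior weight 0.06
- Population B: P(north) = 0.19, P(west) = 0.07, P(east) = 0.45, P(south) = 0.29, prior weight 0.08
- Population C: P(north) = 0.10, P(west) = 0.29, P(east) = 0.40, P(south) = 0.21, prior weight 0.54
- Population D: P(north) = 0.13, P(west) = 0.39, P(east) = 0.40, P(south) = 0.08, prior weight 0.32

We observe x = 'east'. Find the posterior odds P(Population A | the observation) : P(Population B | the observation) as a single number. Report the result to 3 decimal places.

Only the two components matter; the odds are (π_i f_i(x)) / (π_j f_j(x)).
Component likelihoods at x = 'east':
  L_A = P(east | comp) = 0.11
  L_B = P(east | comp) = 0.45
  L_C = P(east | comp) = 0.40
  L_D = P(east | comp) = 0.40
Posterior odds = (π_A·L_A) / (π_B·L_B) = (0.06·0.11) / (0.08·0.45) = 0.0066 / 0.036 ≈ 0.183

0.183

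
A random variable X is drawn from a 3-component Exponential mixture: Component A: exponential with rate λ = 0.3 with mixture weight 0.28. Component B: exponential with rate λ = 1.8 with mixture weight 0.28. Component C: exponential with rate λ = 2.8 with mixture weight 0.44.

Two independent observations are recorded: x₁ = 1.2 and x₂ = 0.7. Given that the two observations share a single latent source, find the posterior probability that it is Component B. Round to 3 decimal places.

The responsibility of component k is π_k f_k(x) divided by Σ_j π_j f_j(x).
Since both observations come from the same component, the likelihood for component k is f_k(x₁)·f_k(x₂).
  p_A = [0.209303] × [0.243175] = 0.0508973
  p_B = [0.207585] × [0.510577] = 0.105988
  p_C = [0.0972587] × [0.394404] = 0.0383592
Unnormalised posteriors:
  π_A·p_A = 0.28 × 0.0508973 = 0.0142512
  π_B·p_B = 0.28 × 0.105988 = 0.0296767
  π_C·p_C = 0.44 × 0.0383592 = 0.016878
Evidence: 0.0142512 + 0.0296767 + 0.016878 = 0.060806
P(Component B | data) ≈ 0.488

0.488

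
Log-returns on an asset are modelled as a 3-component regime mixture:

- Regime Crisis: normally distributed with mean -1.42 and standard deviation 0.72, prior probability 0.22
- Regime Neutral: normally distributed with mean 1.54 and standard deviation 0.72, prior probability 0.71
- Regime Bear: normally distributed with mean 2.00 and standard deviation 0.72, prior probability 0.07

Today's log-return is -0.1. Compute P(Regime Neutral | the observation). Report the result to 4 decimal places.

Apply Bayes' rule: the posterior for each component is proportional to its prior times its likelihood at x.
Component likelihoods at x = -0.1:
  L_Crisis = (1/(0.72·√(2π)))·exp(−(-0.1−-1.42)²/(2·0.72²)) = 0.554087·exp(-1.68056) = 0.10321
  L_Neutral = (1/(0.72·√(2π)))·exp(−(-0.1−1.54)²/(2·0.72²)) = 0.554087·exp(-2.59414) = 0.041396
  L_Bear = (1/(0.72·√(2π)))·exp(−(-0.1−2.00)²/(2·0.72²)) = 0.554087·exp(-4.25347) = 0.00787622
Prior × likelihood for each component:
  π_Crisis·L_Crisis = 0.22 × 0.10321 = 0.0227062
  π_Neutral·L_Neutral = 0.71 × 0.041396 = 0.0293912
  π_Bear·L_Bear = 0.07 × 0.00787622 = 0.000551336
Normaliser: 0.0227062 + 0.0293912 + 0.000551336 = 0.0526487
So the posterior for Regime Neutral is 0.0293912 / 0.0526487 ≈ 0.5583.

0.5583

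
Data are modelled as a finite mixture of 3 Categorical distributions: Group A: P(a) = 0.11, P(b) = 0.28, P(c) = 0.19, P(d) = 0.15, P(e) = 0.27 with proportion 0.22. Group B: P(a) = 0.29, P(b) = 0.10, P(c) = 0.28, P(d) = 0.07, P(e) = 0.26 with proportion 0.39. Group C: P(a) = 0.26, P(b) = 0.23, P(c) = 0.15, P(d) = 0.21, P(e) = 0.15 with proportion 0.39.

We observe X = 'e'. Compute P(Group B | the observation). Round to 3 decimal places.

The responsibility of component k is w_k f_k(x) divided by Σ_j w_j f_j(x).
Categorical probabilities:
  f_A = 0.27
  f_B = 0.26
  f_C = 0.15
Weight by the priors:
  w_A·f_A = 0.22 × 0.27 = 0.0594
  w_B·f_B = 0.39 × 0.26 = 0.1014
  w_C·f_C = 0.39 × 0.15 = 0.0585
Marginal: 0.0594 + 0.1014 + 0.0585 = 0.2193
P(Group B | data) ≈ 0.462

0.462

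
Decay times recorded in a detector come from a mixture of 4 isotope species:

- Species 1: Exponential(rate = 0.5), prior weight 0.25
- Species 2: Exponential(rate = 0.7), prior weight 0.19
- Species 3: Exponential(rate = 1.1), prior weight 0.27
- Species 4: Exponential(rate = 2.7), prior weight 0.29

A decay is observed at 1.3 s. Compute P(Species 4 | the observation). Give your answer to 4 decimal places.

0.1098

Apply Bayes' rule: the posterior for each component is proportional to its prior times its likelihood at x.
Exponential densities:
  f_1 = 0.5·e^(−0.5·1.3) = 0.5·e^(−0.6500) = 0.261023
  f_2 = 0.7·e^(−0.7·1.3) = 0.7·e^(−0.9100) = 0.281767
  f_3 = 1.1·e^(−1.1·1.3) = 1.1·e^(−1.4300) = 0.26324
  f_4 = 2.7·e^(−2.7·1.3) = 2.7·e^(−3.5100) = 0.0807217
Prior × likelihood for each component:
  π_1·f_1 = 0.25 × 0.261023 = 0.0652557
  π_2·f_2 = 0.19 × 0.281767 = 0.0535357
  π_3·f_3 = 0.27 × 0.26324 = 0.0710747
  π_4·f_4 = 0.29 × 0.0807217 = 0.0234093
Denominator: 0.0652557 + 0.0535357 + 0.0710747 + 0.0234093 = 0.213275
P(Species 4 | 1.3 s) = 0.0234093 / 0.213275 ≈ 0.1098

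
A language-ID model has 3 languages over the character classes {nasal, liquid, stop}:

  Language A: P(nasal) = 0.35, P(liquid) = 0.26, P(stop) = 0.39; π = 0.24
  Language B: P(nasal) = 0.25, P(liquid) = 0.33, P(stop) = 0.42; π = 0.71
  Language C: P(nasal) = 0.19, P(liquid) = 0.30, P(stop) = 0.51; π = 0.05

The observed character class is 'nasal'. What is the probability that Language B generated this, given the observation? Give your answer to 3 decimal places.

P(component k | x) = π_k·f_k(x) / marginal(x), where marginal(x) = Σ_j π_j·f_j(x).
Evaluate each component's likelihood at the observed value:
  p_A = P(nasal | comp) = 0.35
  p_B = P(nasal | comp) = 0.25
  p_C = P(nasal | comp) = 0.19
Prior × likelihood for each component:
  π_A·p_A = 0.24 × 0.35 = 0.084
  π_B·p_B = 0.71 × 0.25 = 0.1775
  π_C·p_C = 0.05 × 0.19 = 0.0095
Normaliser: 0.084 + 0.1775 + 0.0095 = 0.271
Responsibility of Language B: 0.1775 / 0.271 ≈ 0.655

0.655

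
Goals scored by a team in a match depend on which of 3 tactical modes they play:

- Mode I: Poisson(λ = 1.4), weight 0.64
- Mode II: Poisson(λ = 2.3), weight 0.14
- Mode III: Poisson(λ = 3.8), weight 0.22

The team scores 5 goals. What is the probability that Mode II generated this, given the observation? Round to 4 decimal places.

0.1598

P(component k | x) = π_k·f_k(x) / marginal(x), where marginal(x) = Σ_j π_j·f_j(x).
Poisson probabilities:
  L_I = e^(−1.4)·1.4^5/5! = 0.0110521
  L_II = e^(−2.3)·2.3^5/5! = 0.053775
  L_III = e^(−3.8)·3.8^5/5! = 0.147713
Unnormalised posteriors:
  π_I·L_I = 0.64 × 0.0110521 = 0.00707337
  π_II·L_II = 0.14 × 0.053775 = 0.0075285
  π_III·L_III = 0.22 × 0.147713 = 0.0324968
Evidence: 0.00707337 + 0.0075285 + 0.0324968 = 0.0470987
So the posterior for Mode II is 0.0075285 / 0.0470987 ≈ 0.1598.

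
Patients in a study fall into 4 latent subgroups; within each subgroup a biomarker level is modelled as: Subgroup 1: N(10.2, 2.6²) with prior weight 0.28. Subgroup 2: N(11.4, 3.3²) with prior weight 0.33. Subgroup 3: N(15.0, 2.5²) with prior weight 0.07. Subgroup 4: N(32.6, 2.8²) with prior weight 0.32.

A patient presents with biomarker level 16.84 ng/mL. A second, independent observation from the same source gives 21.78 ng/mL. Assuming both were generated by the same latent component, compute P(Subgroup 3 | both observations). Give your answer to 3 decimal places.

Apply Bayes' rule: the posterior for each component is proportional to its prior times its likelihood at x.
Since both observations come from the same component, the likelihood for component k is f_k(x₁)·f_k(x₂).
  f_1 = [(1/(2.6·√(2π)))·exp(−(16.84−10.2)²/(2·2.6²)) = 0.153439·exp(-3.26107) = 0.00588402] × [7.55861e-06] = 4.4475e-08
  f_2 = [(1/(3.3·√(2π)))·exp(−(16.84−11.4)²/(2·3.3²)) = 0.120892·exp(-1.35875) = 0.0310669] × [0.000858947] = 2.66848e-05
  f_3 = [(1/(2.5·√(2π)))·exp(−(16.84−15.0)²/(2·2.5²)) = 0.159577·exp(-0.27085) = 0.121714] × [0.00403519] = 0.000491141
  f_4 = [(1/(2.8·√(2π)))·exp(−(16.84−32.6)²/(2·2.8²)) = 0.142479·exp(-15.84041) = 1.88083e-08] × [8.14998e-05] = 1.53287e-12
Prior × likelihood for each component:
  w_1·f_1 = 0.28 × 4.4475e-08 = 1.2453e-08
  w_2·f_2 = 0.33 × 2.66848e-05 = 8.80599e-06
  w_3·f_3 = 0.07 × 0.000491141 = 3.43799e-05
  w_4·f_4 = 0.32 × 1.53287e-12 = 4.9052e-13
Denominator: 1.2453e-08 + 8.80599e-06 + 3.43799e-05 + 4.9052e-13 = 4.31983e-05
P(Subgroup 3 | x₁,x₂) ≈ 0.796

0.796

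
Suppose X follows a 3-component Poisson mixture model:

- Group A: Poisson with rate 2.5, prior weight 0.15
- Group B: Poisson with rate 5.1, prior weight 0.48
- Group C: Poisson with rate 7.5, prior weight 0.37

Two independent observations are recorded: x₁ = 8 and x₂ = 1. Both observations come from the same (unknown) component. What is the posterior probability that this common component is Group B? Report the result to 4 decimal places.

0.7712

The responsibility of component k is P(Z=k) f_k(x) divided by Σ_j P(Z=j) f_j(x).
Since both observations come from the same component, the likelihood for component k is f_k(x₁)·f_k(x₂).
  L_A = [e^(−2.5)·2.5^8/8! = 0.00310644] × [0.205212] = 0.000637481
  L_B = [e^(−5.1)·5.1^8/8! = 0.0692052] × [0.0310934] = 0.00215183
  L_C = [e^(−7.5)·7.5^8/8! = 0.137329] × [0.00414813] = 0.000569657
Weight by the priors:
  P(Z=A)·L_A = 0.15 × 0.000637481 = 9.56221e-05
  P(Z=B)·L_B = 0.48 × 0.00215183 = 0.00103288
  P(Z=C)·L_C = 0.37 × 0.000569657 = 0.000210773
Sum: 9.56221e-05 + 0.00103288 + 0.000210773 = 0.00133927
So the posterior for Group B is 0.00103288 / 0.00133927 ≈ 0.7712.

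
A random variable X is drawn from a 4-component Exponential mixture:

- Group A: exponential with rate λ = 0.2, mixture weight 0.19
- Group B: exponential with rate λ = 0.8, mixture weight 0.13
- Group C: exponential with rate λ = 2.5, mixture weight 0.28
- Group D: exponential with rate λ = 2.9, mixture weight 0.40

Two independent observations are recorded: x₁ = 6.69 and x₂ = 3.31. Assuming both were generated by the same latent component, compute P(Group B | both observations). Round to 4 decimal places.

By Bayes' theorem, P(k | x) = π_k f_k(x) / Σ_j π_j f_j(x).
Since both observations come from the same component, the likelihood for component k is f_k(x₁)·f_k(x₂).
  f_A = [0.2·e^(−0.2·6.69) = 0.2·e^(−1.3380) = 0.052474] × [0.103164] = 0.00541341
  f_B = [0.8·e^(−0.8·6.69) = 0.8·e^(−5.3520) = 0.00379093] × [0.0566341] = 0.000214696
  f_C = [2.5·e^(−2.5·6.69) = 2.5·e^(−16.7250) = 1.36259e-07] × [0.00063702] = 8.67996e-11
  f_D = [2.9·e^(−2.9·6.69) = 2.9·e^(−19.4010) = 1.08805e-08] × [0.00019661] = 2.13922e-12
Weight by the priors:
  π_A·f_A = 0.19 × 0.00541341 = 0.00102855
  π_B·f_B = 0.13 × 0.000214696 = 2.79105e-05
  π_C·f_C = 0.28 × 8.67996e-11 = 2.43039e-11
  π_D·f_D = 0.40 × 2.13922e-12 = 8.55689e-13
Denominator: 0.00102855 + 2.79105e-05 + 2.43039e-11 + 8.55689e-13 = 0.00105646
P(Group B | data) ≈ 0.0264

0.0264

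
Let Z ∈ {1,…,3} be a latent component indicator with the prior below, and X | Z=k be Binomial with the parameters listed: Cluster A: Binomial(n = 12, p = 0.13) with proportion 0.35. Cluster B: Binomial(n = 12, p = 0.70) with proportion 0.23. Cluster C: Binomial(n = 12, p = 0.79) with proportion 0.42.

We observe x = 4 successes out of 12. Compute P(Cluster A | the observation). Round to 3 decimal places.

P(component k | x) = P(Z=k)·f_k(x) / marginal(x), where marginal(x) = Σ_j P(Z=j)·f_j(x).
Component likelihoods at x = 4 successes out of 12:
  p_A = C(12,4)·0.13^4·0.87^8 = 495·0.00028561·0.328212 = 0.0464016
  p_B = C(12,4)·0.70^4·0.30^8 = 495·0.2401·6.561e-05 = 0.00779772
  p_C = C(12,4)·0.79^4·0.21^8 = 495·0.389501·3.78229e-06 = 0.000729236
Unnormalised posteriors:
  P(Z=A)·p_A = 0.35 × 0.0464016 = 0.0162405
  P(Z=B)·p_B = 0.23 × 0.00779772 = 0.00179347
  P(Z=C)·p_C = 0.42 × 0.000729236 = 0.000306279
Marginal: 0.0162405 + 0.00179347 + 0.000306279 = 0.0183403
P(Cluster A | the observation) = 0.0162405 / 0.0183403 ≈ 0.886

0.886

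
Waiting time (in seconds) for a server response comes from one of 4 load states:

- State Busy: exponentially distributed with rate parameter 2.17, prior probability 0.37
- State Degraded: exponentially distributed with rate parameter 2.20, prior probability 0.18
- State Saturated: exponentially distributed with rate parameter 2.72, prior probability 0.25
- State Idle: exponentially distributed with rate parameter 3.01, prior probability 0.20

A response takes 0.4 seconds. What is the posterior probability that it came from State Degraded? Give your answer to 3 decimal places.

0.180

By Bayes' theorem, P(k | x) = π_k f_k(x) / Σ_j π_j f_j(x).
Evaluate each component's likelihood at the observed value:
  f_Busy = 0.910945
  f_Degraded = 0.912522
  f_Saturated = 0.91634
  f_Idle = 0.902975
Prior × likelihood for each component:
  π_Busy·f_Busy = 0.37 × 0.910945 = 0.33705
  π_Degraded·f_Degraded = 0.18 × 0.912522 = 0.164254
  π_Saturated·f_Saturated = 0.25 × 0.91634 = 0.229085
  π_Idle·f_Idle = 0.20 × 0.902975 = 0.180595
Denominator: 0.33705 + 0.164254 + 0.229085 + 0.180595 = 0.910984
P(State Degraded | x) = 0.164254 / 0.910984 ≈ 0.180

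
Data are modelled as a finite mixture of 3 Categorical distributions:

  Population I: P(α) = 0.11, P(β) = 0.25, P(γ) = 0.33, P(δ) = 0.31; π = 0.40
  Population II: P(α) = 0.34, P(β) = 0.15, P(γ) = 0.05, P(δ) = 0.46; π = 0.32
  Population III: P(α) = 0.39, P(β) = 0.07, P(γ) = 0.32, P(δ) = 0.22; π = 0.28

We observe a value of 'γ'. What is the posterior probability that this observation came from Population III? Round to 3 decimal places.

Posterior ∝ prior × likelihood, so P(k | x) ∝ π_k f_k(x); normalise over all components.
Component likelihoods at x = 'γ':
  f_I = P(γ | comp) = 0.33
  f_II = P(γ | comp) = 0.05
  f_III = P(γ | comp) = 0.32
Prior × likelihood for each component:
  π_I·f_I = 0.40 × 0.33 = 0.132
  π_II·f_II = 0.32 × 0.05 = 0.016
  π_III·f_III = 0.28 × 0.32 = 0.0896
Denominator: 0.132 + 0.016 + 0.0896 = 0.2376
So the posterior for Population III is 0.0896 / 0.2376 ≈ 0.377.

0.377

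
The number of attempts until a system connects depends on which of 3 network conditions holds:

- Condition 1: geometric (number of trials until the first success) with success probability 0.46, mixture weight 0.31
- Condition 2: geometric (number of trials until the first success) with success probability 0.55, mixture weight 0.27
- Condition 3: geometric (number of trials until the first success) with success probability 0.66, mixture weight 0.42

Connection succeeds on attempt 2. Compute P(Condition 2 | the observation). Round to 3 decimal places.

0.281

The responsibility of component k is π_k f_k(x) divided by Σ_j π_j f_j(x).
Evaluate each component's likelihood at the observed value:
  p_1 = 0.46·(1−0.46)^1 = 0.46·0.54 = 0.2484
  p_2 = 0.55·(1−0.55)^1 = 0.55·0.45 = 0.2475
  p_3 = 0.66·(1−0.66)^1 = 0.66·0.34 = 0.2244
Unnormalised posteriors:
  π_1·p_1 = 0.31 × 0.2484 = 0.077004
  π_2·p_2 = 0.27 × 0.2475 = 0.066825
  π_3·p_3 = 0.42 × 0.2244 = 0.094248
Sum: 0.077004 + 0.066825 + 0.094248 = 0.238077
P(Condition 2 | 2) = 0.066825 / 0.238077 ≈ 0.281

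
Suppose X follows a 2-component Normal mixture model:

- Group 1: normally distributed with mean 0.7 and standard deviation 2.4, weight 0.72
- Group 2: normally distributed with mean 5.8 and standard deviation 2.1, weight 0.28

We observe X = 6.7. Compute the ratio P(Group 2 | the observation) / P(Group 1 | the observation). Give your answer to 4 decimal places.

9.2279

Posterior odds = (w_i f_i(x)) / (w_j f_j(x)); the normalising sum cancels.
Component likelihoods at x = 6.7:
  p_1 = 0.00730346
  p_2 = 0.173303
Odds = (0.28/0.72) × (0.173303/0.00730346) = 0.388889 × 23.7289 ≈ 9.2279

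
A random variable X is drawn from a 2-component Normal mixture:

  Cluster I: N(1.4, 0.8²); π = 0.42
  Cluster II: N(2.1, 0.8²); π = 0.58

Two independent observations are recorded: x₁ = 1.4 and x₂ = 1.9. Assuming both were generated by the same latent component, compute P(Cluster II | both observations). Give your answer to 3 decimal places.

By Bayes' theorem, P(k | x) = P(Z=k) f_k(x) / Σ_j P(Z=j) f_j(x).
Since both observations come from the same component, the likelihood for component k is f_k(x₁)·f_k(x₂).
  p_I = [0.498678] × [0.410201] = 0.204558
  p_II = [0.340069] × [0.483335] = 0.164367
Multiply by the mixture weights:
  P(Z=I)·p_I = 0.42 × 0.204558 = 0.0859145
  P(Z=II)·p_II = 0.58 × 0.164367 = 0.095333
Marginal: 0.0859145 + 0.095333 = 0.181247
P(Cluster II | x) = 0.095333 / 0.181247 ≈ 0.526

0.526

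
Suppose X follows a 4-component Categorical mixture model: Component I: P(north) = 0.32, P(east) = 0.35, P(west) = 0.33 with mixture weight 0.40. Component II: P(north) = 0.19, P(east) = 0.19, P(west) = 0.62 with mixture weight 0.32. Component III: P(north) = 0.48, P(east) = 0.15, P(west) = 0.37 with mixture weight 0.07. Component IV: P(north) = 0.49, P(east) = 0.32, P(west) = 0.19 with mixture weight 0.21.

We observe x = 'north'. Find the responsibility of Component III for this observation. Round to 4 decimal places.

Posterior ∝ prior × likelihood, so P(k | x) ∝ π_k f_k(x); normalise over all components.
Evaluate each component's likelihood at the observed value:
  f_I = P(north | comp) = 0.32
  f_II = P(north | comp) = 0.19
  f_III = P(north | comp) = 0.48
  f_IV = P(north | comp) = 0.49
Weight by the priors:
  π_I·f_I = 0.40 × 0.32 = 0.128
  π_II·f_II = 0.32 × 0.19 = 0.0608
  π_III·f_III = 0.07 × 0.48 = 0.0336
  π_IV·f_IV = 0.21 × 0.49 = 0.1029
Evidence: 0.128 + 0.0608 + 0.0336 + 0.1029 = 0.3253
P(Component III | the observation) ≈ 0.1033

0.1033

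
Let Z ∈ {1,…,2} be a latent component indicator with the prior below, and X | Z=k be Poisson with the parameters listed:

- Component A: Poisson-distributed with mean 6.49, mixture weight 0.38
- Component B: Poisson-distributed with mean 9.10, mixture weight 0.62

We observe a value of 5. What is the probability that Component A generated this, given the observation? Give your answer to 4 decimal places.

0.6060

P(component k | x) = P(Z=k)·f_k(x) / marginal(x), where marginal(x) = Σ_j P(Z=j)·f_j(x).
Component likelihoods at x = 5:
  p_A = e^(−6.49)·6.49^5/5! = 0.145704
  p_B = e^(−9.10)·9.10^5/5! = 0.0580692
Unnormalised posteriors:
  P(Z=A)·p_A = 0.38 × 0.145704 = 0.0553675
  P(Z=B)·p_B = 0.62 × 0.0580692 = 0.0360029
Sum: 0.0553675 + 0.0360029 = 0.0913704
Responsibility of Component A: 0.0553675 / 0.0913704 ≈ 0.6060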